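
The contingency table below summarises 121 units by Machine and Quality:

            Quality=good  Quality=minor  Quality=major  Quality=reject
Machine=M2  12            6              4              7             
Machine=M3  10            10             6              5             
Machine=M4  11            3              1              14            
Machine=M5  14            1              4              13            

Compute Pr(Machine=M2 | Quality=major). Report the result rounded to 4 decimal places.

0.2667

Total with Quality=major: 4 + 6 + 1 + 4 = 15.
P(Machine=M2 | Quality=major) = 4/15 = 0.2667.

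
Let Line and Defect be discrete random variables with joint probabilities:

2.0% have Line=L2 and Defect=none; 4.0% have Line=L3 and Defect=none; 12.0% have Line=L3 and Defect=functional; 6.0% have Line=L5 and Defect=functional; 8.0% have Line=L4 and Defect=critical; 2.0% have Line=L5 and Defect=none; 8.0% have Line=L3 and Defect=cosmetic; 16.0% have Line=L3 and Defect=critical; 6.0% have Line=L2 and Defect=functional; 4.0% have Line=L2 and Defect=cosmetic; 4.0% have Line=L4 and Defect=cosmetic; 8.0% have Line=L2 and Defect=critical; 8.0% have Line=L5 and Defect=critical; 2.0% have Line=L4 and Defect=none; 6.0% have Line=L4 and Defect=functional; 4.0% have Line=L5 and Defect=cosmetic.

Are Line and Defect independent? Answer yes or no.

Every cell satisfies P(Line,Defect) = P(Line)·P(Defect). For instance P(Line=L2) = 0.200, P(Defect=cosmetic) = 0.200, and 0.200×0.200 = 0.040 matches the joint entry. So Line and Defect are independent.

yes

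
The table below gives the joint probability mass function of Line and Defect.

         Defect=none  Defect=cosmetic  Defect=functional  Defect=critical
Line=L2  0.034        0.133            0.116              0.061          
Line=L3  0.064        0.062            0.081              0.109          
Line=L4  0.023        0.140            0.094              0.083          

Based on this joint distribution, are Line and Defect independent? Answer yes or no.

P(Line=L3) = 0.316 and P(Defect=cosmetic) = 0.335, so their product is 0.10586, but P(Line=L3, Defect=cosmetic) = 0.062. Since these differ, Line and Defect are not independent.

no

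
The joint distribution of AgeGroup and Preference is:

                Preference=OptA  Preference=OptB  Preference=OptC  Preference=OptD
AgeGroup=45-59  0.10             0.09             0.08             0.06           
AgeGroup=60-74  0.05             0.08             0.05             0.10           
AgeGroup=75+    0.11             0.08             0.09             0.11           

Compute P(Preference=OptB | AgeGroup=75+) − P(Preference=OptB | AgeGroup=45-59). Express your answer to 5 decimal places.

-0.06760

P(AgeGroup=75+) = 0.11 + 0.08 + 0.09 + 0.11 = 0.39; P(Preference=OptB | AgeGroup=75+) = 0.08/0.39 = 0.205128.
P(AgeGroup=45-59) = 0.10 + 0.09 + 0.08 + 0.06 = 0.33; P(Preference=OptB | AgeGroup=45-59) = 0.09/0.33 = 0.272727.
Difference = -0.06760.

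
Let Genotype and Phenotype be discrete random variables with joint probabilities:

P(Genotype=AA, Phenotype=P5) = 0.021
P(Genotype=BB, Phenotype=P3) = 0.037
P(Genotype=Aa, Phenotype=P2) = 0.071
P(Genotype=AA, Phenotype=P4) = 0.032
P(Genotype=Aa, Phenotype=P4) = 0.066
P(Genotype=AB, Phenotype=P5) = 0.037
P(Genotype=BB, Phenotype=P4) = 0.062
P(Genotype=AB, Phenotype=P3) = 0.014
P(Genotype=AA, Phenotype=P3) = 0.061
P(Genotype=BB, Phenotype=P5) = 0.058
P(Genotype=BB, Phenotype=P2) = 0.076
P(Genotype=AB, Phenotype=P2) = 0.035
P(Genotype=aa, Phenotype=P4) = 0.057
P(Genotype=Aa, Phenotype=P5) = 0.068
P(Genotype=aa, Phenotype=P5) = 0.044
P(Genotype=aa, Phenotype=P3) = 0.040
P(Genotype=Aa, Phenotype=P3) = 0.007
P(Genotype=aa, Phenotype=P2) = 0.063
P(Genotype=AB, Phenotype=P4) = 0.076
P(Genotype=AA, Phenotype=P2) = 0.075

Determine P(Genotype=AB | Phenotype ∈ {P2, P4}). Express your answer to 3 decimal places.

P(Phenotype=P2) = 0.075 + 0.071 + 0.063 + 0.035 + 0.076 = 0.320.
P(Phenotype=P4) = 0.032 + 0.066 + 0.057 + 0.076 + 0.062 = 0.293.
P(Phenotype ∈ {P2, P4}) = 0.320 + 0.293 = 0.613; P(Genotype=AB, Phenotype ∈ {P2, P4}) = 0.035 + 0.076 = 0.111.
P(Genotype=AB | Phenotype ∈ {P2, P4}) = 0.111/0.613 = 0.181.

0.181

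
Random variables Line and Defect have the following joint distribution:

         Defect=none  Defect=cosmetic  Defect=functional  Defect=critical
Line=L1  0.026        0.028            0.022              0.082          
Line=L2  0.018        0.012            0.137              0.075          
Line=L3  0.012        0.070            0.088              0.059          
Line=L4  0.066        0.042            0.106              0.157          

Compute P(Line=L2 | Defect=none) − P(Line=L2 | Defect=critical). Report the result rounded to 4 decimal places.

-0.0535

P(Defect=none) = 0.026 + 0.018 + 0.012 + 0.066 = 0.122; P(Line=L2 | Defect=none) = 0.018/0.122 = 0.14754.
P(Defect=critical) = 0.082 + 0.075 + 0.059 + 0.157 = 0.373; P(Line=L2 | Defect=critical) = 0.075/0.373 = 0.20107.
Difference = -0.0535.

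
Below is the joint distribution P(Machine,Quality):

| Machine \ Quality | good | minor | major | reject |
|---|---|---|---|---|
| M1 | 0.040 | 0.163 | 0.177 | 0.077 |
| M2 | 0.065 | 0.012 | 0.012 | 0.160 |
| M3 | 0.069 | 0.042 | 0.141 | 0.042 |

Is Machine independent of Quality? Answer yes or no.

no

P(Machine=M2) = 0.249 and P(Quality=reject) = 0.279, so their product is 0.06947, but P(Machine=M2, Quality=reject) = 0.160. Since these differ, Machine and Quality are not independent.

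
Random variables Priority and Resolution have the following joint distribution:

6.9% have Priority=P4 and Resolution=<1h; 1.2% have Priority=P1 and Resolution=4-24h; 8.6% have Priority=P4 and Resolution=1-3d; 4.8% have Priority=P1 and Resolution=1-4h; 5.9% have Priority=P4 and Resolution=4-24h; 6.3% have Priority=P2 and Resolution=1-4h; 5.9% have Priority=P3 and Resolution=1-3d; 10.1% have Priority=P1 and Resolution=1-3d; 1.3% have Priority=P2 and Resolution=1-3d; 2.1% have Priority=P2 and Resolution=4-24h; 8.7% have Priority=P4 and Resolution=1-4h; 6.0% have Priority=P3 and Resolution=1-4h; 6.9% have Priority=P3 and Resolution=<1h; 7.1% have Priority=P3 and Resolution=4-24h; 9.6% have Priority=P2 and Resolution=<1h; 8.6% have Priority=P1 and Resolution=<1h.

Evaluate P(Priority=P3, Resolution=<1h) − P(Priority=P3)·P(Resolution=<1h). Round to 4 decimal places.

-0.0139

P(Priority=P3) = 0.069 + 0.060 + 0.071 + 0.059 = 0.259.
P(Resolution=<1h) = 0.086 + 0.096 + 0.069 + 0.069 = 0.320.
P(Priority=P3, Resolution=<1h) − P(Priority=P3)P(Resolution=<1h) = 0.069 − 0.259×0.320 = -0.0139.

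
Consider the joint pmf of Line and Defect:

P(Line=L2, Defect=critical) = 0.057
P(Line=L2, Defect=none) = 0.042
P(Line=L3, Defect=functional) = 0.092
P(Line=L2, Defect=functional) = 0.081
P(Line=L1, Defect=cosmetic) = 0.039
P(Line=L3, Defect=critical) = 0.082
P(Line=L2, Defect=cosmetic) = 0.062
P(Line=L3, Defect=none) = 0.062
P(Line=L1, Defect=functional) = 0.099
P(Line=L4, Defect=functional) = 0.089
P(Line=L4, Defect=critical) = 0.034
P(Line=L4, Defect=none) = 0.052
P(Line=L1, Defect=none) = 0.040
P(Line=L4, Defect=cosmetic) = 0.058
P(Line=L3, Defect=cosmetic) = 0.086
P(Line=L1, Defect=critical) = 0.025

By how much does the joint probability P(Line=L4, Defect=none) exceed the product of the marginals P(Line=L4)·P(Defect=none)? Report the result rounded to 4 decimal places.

P(Line=L4) = 0.052 + 0.058 + 0.089 + 0.034 = 0.233.
P(Defect=none) = 0.040 + 0.042 + 0.062 + 0.052 = 0.196.
P(Line=L4, Defect=none) − P(Line=L4)P(Defect=none) = 0.052 − 0.233×0.196 = 0.0063.

0.0063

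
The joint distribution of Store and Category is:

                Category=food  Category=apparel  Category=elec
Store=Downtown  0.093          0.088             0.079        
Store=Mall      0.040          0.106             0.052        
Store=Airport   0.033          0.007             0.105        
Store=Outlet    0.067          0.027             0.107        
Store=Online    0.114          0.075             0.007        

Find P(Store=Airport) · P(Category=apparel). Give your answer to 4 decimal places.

0.0439

P(Store=Airport) = 0.033 + 0.007 + 0.105 = 0.145.
P(Category=apparel) = 0.088 + 0.106 + 0.007 + 0.027 + 0.075 = 0.303.
Product: 0.145 × 0.303 = 0.0439.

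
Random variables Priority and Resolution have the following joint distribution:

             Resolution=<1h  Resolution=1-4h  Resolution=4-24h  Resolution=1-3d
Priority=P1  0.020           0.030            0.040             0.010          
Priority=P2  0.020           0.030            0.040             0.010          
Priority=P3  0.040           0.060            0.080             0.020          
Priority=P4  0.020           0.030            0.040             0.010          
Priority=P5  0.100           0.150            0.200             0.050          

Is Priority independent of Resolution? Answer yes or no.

Every cell satisfies P(Priority,Resolution) = P(Priority)·P(Resolution). For instance P(Priority=P2) = 0.100, P(Resolution=4-24h) = 0.400, and 0.100×0.400 = 0.040 matches the joint entry. So Priority and Resolution are independent.

yes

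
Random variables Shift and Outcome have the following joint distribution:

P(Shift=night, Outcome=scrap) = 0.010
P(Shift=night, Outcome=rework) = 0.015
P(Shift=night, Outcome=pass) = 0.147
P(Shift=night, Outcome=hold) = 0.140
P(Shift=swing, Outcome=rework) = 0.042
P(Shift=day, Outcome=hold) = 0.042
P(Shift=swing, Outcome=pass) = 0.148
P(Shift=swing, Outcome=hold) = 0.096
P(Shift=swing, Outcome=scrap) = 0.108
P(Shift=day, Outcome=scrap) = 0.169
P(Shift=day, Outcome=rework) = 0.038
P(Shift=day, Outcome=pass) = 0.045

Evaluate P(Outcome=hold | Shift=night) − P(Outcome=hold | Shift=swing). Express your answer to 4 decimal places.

0.2051

P(Shift=night) = 0.147 + 0.015 + 0.010 + 0.140 = 0.312; P(Outcome=hold | Shift=night) = 0.140/0.312 = 0.44872.
P(Shift=swing) = 0.148 + 0.042 + 0.108 + 0.096 = 0.394; P(Outcome=hold | Shift=swing) = 0.096/0.394 = 0.24365.
Difference = 0.2051.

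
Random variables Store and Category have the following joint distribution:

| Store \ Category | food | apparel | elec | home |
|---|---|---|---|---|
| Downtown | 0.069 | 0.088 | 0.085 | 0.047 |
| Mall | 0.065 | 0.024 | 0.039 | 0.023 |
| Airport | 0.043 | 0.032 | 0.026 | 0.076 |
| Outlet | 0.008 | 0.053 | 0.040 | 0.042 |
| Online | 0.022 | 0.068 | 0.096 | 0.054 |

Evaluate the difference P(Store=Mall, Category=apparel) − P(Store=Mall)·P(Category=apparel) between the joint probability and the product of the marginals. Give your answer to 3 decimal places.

-0.016

P(Store=Mall) = 0.065 + 0.024 + 0.039 + 0.023 = 0.151.
P(Category=apparel) = 0.088 + 0.024 + 0.032 + 0.053 + 0.068 = 0.265.
P(Store=Mall, Category=apparel) − P(Store=Mall)P(Category=apparel) = 0.024 − 0.151×0.265 = -0.016.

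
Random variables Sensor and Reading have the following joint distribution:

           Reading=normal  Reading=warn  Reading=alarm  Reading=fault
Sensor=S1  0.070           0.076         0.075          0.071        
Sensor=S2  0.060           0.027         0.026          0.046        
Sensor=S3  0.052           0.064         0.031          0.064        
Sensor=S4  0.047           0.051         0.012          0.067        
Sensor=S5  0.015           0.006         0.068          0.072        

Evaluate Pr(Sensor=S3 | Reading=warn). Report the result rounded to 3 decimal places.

0.286

P(Reading=warn) = 0.076 + 0.027 + 0.064 + 0.051 + 0.006 = 0.224.
P(Sensor=S3 | Reading=warn) = 0.064/0.224 = 0.286.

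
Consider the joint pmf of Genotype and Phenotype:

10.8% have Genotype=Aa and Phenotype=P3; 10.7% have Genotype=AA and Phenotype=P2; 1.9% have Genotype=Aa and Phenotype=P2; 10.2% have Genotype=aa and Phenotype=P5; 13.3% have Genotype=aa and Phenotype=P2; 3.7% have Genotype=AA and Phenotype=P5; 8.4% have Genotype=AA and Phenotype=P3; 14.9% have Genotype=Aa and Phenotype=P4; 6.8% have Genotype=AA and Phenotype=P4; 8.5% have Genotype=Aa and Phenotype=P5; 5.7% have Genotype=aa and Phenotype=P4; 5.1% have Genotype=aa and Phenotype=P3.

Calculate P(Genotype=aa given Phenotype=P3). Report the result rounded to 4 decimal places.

P(Phenotype=P3) = 0.084 + 0.108 + 0.051 = 0.243.
P(Genotype=aa | Phenotype=P3) = 0.051/0.243 = 0.2099.

0.2099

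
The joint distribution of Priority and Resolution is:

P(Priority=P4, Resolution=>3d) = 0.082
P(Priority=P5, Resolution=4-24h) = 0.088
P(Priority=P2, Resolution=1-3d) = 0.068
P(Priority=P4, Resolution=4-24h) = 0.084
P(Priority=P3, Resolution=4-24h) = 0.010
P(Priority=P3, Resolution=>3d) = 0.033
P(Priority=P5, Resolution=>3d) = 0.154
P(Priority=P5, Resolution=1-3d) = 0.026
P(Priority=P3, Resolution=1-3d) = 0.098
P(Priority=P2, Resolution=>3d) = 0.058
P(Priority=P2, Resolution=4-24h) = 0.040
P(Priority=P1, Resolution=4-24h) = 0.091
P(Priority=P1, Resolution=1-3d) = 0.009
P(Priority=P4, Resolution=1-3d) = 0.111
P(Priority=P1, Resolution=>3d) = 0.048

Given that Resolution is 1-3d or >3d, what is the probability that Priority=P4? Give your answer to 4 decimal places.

0.2809

P(Resolution=1-3d) = 0.009 + 0.068 + 0.098 + 0.111 + 0.026 = 0.312.
P(Resolution=>3d) = 0.048 + 0.058 + 0.033 + 0.082 + 0.154 = 0.375.
P(Resolution ∈ {1-3d, >3d}) = 0.312 + 0.375 = 0.687; P(Priority=P4, Resolution ∈ {1-3d, >3d}) = 0.111 + 0.082 = 0.193.
P(Priority=P4 | Resolution ∈ {1-3d, >3d}) = 0.193/0.687 = 0.2809.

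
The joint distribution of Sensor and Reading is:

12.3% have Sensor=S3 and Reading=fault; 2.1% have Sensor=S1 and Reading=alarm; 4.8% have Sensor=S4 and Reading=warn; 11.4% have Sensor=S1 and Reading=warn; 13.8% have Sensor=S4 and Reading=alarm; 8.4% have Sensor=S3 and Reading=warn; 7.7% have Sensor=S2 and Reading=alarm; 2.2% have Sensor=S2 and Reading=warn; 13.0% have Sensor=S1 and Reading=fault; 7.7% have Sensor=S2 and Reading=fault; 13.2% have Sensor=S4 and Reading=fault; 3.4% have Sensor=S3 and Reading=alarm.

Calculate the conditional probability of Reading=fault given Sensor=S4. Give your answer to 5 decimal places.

P(Sensor=S4) = 0.048 + 0.138 + 0.132 = 0.318.
P(Reading=fault | Sensor=S4) = 0.132/0.318 = 0.41509.

0.41509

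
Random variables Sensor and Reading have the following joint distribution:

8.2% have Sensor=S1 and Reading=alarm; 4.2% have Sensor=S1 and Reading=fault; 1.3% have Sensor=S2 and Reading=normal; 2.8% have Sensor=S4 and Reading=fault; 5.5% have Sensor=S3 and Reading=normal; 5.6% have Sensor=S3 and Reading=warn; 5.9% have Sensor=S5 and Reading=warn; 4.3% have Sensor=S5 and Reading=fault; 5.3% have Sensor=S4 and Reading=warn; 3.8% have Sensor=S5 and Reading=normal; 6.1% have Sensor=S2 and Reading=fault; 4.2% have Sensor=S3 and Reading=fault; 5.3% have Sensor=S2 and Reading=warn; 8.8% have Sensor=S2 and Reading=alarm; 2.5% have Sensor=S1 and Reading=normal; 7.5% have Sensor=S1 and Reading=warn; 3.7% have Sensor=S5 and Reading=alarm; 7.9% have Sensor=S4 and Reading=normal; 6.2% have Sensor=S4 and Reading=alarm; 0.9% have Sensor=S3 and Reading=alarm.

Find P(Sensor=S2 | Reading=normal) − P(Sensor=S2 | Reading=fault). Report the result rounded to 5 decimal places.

P(Reading=normal) = 0.025 + 0.013 + 0.055 + 0.079 + 0.038 = 0.210; P(Sensor=S2 | Reading=normal) = 0.013/0.210 = 0.061905.
P(Reading=fault) = 0.042 + 0.061 + 0.042 + 0.028 + 0.043 = 0.216; P(Sensor=S2 | Reading=fault) = 0.061/0.216 = 0.282407.
Difference = -0.22050.

-0.22050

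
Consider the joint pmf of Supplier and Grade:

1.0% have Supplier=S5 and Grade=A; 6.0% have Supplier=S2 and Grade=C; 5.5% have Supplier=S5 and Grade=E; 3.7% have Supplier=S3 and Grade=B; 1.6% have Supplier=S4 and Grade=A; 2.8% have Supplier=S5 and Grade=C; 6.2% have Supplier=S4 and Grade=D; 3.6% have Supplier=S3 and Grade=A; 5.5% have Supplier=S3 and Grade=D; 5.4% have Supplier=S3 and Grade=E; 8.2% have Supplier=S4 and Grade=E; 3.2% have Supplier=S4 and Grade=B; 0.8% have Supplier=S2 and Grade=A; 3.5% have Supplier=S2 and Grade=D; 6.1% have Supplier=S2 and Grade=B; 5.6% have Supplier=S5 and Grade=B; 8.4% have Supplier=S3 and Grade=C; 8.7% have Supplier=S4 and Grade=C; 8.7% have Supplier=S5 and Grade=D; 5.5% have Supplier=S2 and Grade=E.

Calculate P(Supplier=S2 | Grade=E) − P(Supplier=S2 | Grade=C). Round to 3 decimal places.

-0.008

P(Grade=E) = 0.055 + 0.054 + 0.082 + 0.055 = 0.246; P(Supplier=S2 | Grade=E) = 0.055/0.246 = 0.2236.
P(Grade=C) = 0.060 + 0.084 + 0.087 + 0.028 = 0.259; P(Supplier=S2 | Grade=C) = 0.060/0.259 = 0.2317.
Difference = -0.008.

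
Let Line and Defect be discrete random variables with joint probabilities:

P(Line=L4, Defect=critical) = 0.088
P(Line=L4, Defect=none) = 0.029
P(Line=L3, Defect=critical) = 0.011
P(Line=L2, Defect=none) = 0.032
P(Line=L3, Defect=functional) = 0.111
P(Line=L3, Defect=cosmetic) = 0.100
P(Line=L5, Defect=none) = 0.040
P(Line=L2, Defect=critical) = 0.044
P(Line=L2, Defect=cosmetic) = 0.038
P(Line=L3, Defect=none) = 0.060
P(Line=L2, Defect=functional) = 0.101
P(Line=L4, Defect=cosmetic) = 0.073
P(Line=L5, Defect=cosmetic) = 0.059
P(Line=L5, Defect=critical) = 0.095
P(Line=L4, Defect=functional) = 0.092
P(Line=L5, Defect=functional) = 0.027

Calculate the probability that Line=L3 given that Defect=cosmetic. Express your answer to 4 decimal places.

0.3704

P(Defect=cosmetic) = 0.038 + 0.100 + 0.073 + 0.059 = 0.270.
P(Line=L3 | Defect=cosmetic) = 0.100/0.270 = 0.3704.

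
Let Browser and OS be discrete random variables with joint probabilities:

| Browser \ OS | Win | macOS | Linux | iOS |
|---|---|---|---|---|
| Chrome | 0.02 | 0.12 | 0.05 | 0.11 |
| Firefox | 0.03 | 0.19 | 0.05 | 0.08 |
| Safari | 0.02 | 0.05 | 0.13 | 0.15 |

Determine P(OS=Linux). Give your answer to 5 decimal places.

0.23000

P(OS=Linux) = 0.05 + 0.05 + 0.13 = 0.23.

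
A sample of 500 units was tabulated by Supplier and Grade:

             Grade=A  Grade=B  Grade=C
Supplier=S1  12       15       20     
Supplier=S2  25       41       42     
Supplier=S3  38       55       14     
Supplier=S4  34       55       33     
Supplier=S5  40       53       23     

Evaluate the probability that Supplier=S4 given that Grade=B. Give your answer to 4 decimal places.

Total with Grade=B: 15 + 41 + 55 + 55 + 53 = 219.
P(Supplier=S4 | Grade=B) = 55/219 = 0.2511.

0.2511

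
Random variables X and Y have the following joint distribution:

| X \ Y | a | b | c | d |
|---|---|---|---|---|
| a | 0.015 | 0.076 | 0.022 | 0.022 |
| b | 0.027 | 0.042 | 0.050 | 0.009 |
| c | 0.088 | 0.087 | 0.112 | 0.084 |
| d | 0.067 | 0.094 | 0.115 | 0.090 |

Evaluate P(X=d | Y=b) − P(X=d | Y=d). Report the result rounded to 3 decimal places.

P(Y=b) = 0.076 + 0.042 + 0.087 + 0.094 = 0.299; P(X=d | Y=b) = 0.094/0.299 = 0.3144.
P(Y=d) = 0.022 + 0.009 + 0.084 + 0.090 = 0.205; P(X=d | Y=d) = 0.090/0.205 = 0.4390.
Difference = -0.125.

-0.125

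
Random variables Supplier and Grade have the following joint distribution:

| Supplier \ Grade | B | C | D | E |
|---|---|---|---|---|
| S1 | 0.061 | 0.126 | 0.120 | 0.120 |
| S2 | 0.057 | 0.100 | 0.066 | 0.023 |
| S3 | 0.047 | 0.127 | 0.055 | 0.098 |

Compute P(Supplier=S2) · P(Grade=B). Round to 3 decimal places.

0.041

P(Supplier=S2) = 0.057 + 0.100 + 0.066 + 0.023 = 0.246.
P(Grade=B) = 0.061 + 0.057 + 0.047 = 0.165.
Product: 0.246 × 0.165 = 0.041.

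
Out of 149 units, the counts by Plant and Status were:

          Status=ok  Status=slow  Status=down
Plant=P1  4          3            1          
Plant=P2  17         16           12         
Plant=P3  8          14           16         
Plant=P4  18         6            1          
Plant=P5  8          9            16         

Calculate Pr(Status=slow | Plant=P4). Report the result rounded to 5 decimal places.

Total with Plant=P4: 18 + 6 + 1 = 25.
P(Status=slow | Plant=P4) = 6/25 = 0.24000.

0.24000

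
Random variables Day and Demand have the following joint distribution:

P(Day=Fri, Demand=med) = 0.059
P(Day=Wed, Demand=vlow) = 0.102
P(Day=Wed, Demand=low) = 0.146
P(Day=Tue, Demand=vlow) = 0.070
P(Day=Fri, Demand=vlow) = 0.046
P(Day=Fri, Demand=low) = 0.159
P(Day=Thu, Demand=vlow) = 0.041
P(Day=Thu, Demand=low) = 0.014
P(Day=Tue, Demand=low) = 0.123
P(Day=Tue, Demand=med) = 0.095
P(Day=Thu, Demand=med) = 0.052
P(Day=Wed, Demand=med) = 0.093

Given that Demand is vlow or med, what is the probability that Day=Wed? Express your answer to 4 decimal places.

P(Demand=vlow) = 0.070 + 0.102 + 0.041 + 0.046 = 0.259.
P(Demand=med) = 0.095 + 0.093 + 0.052 + 0.059 = 0.299.
P(Demand ∈ {vlow, med}) = 0.259 + 0.299 = 0.558; P(Day=Wed, Demand ∈ {vlow, med}) = 0.102 + 0.093 = 0.195.
P(Day=Wed | Demand ∈ {vlow, med}) = 0.195/0.558 = 0.3495.

0.3495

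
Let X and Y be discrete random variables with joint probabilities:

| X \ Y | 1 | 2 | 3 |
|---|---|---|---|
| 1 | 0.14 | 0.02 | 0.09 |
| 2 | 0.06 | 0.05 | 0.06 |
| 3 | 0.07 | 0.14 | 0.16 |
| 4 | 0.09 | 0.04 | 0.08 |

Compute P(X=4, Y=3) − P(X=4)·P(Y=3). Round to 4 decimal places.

P(X=4) = 0.09 + 0.04 + 0.08 = 0.21.
P(Y=3) = 0.09 + 0.06 + 0.16 + 0.08 = 0.39.
P(X=4, Y=3) − P(X=4)P(Y=3) = 0.08 − 0.21×0.39 = -0.0019.

-0.0019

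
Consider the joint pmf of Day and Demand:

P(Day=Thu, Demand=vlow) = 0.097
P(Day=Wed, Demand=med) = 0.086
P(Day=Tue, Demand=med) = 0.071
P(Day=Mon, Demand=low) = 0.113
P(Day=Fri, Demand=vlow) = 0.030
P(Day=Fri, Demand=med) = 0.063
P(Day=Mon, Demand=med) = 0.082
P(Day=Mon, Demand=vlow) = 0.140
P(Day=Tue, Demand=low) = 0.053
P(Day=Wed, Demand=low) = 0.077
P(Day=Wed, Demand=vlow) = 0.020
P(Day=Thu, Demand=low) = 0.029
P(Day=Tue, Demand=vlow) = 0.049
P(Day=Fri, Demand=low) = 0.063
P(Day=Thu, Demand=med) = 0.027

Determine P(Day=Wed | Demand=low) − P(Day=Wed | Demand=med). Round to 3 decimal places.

-0.032

P(Demand=low) = 0.113 + 0.053 + 0.077 + 0.029 + 0.063 = 0.335; P(Day=Wed | Demand=low) = 0.077/0.335 = 0.2299.
P(Demand=med) = 0.082 + 0.071 + 0.086 + 0.027 + 0.063 = 0.329; P(Day=Wed | Demand=med) = 0.086/0.329 = 0.2614.
Difference = -0.032.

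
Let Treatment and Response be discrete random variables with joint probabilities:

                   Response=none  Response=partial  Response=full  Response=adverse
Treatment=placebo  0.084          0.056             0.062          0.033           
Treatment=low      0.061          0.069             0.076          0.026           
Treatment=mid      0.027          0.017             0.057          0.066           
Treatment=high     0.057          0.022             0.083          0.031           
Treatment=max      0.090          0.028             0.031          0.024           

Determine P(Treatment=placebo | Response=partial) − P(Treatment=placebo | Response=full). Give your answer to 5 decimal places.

0.09102

P(Response=partial) = 0.056 + 0.069 + 0.017 + 0.022 + 0.028 = 0.192; P(Treatment=placebo | Response=partial) = 0.056/0.192 = 0.291667.
P(Response=full) = 0.062 + 0.076 + 0.057 + 0.083 + 0.031 = 0.309; P(Treatment=placebo | Response=full) = 0.062/0.309 = 0.200647.
Difference = 0.09102.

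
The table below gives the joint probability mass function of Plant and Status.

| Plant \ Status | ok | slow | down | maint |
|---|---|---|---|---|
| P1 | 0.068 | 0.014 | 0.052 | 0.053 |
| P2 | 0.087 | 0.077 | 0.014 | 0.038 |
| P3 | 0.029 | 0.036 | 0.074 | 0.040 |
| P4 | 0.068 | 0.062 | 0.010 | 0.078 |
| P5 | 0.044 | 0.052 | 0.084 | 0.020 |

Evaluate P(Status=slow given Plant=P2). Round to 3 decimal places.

0.356

P(Plant=P2) = 0.087 + 0.077 + 0.014 + 0.038 = 0.216.
P(Status=slow | Plant=P2) = 0.077/0.216 = 0.356.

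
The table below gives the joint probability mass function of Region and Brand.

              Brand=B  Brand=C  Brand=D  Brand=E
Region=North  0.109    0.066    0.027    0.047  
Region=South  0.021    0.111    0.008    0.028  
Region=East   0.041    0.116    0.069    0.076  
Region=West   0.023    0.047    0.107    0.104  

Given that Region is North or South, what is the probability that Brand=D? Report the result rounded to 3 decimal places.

0.084

P(Region=North) = 0.109 + 0.066 + 0.027 + 0.047 = 0.249.
P(Region=South) = 0.021 + 0.111 + 0.008 + 0.028 = 0.168.
P(Region ∈ {North, South}) = 0.249 + 0.168 = 0.417; P(Brand=D, Region ∈ {North, South}) = 0.027 + 0.008 = 0.035.
P(Brand=D | Region ∈ {North, South}) = 0.035/0.417 = 0.084.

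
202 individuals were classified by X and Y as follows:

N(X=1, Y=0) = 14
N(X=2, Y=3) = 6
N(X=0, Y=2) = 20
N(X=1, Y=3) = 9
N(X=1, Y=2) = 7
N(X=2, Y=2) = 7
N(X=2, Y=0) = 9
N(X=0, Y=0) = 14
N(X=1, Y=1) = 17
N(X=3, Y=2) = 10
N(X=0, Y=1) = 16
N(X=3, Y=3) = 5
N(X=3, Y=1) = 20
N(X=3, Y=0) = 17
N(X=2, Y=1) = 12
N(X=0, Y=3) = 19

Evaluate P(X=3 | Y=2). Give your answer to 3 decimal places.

Total with Y=2: 20 + 7 + 7 + 10 = 44.
P(X=3 | Y=2) = 10/44 = 0.227.

0.227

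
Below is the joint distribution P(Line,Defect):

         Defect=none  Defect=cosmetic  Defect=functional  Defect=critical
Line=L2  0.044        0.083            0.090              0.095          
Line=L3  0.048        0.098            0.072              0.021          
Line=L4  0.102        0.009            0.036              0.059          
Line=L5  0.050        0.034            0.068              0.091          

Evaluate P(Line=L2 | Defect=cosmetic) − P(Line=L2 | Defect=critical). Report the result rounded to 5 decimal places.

P(Defect=cosmetic) = 0.083 + 0.098 + 0.009 + 0.034 = 0.224; P(Line=L2 | Defect=cosmetic) = 0.083/0.224 = 0.370536.
P(Defect=critical) = 0.095 + 0.021 + 0.059 + 0.091 = 0.266; P(Line=L2 | Defect=critical) = 0.095/0.266 = 0.357143.
Difference = 0.01339.

0.01339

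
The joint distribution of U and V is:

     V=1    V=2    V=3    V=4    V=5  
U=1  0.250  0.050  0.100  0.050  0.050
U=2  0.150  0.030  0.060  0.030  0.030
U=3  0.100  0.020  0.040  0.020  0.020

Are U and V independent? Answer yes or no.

Every cell satisfies P(U,V) = P(U)·P(V). For instance P(U=1) = 0.500, P(V=3) = 0.200, and 0.500×0.200 = 0.100 matches the joint entry. So U and V are independent.

yes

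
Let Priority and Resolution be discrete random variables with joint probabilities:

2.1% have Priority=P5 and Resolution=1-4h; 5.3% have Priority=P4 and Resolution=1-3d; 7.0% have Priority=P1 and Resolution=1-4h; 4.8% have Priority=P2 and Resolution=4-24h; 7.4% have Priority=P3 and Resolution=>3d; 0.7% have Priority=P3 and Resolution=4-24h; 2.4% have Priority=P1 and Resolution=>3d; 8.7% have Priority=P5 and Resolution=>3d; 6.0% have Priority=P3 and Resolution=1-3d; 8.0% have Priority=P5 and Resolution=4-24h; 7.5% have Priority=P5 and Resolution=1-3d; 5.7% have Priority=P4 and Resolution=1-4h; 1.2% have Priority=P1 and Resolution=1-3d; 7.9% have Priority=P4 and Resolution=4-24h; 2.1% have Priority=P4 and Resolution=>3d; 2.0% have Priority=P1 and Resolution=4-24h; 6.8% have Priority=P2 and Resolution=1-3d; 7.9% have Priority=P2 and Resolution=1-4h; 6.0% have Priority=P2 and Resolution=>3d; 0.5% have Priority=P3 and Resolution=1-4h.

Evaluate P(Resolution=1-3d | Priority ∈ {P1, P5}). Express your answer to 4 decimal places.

0.2237

P(Priority=P1) = 0.070 + 0.020 + 0.012 + 0.024 = 0.126.
P(Priority=P5) = 0.021 + 0.080 + 0.075 + 0.087 = 0.263.
P(Priority ∈ {P1, P5}) = 0.126 + 0.263 = 0.389; P(Resolution=1-3d, Priority ∈ {P1, P5}) = 0.012 + 0.075 = 0.087.
P(Resolution=1-3d | Priority ∈ {P1, P5}) = 0.087/0.389 = 0.2237.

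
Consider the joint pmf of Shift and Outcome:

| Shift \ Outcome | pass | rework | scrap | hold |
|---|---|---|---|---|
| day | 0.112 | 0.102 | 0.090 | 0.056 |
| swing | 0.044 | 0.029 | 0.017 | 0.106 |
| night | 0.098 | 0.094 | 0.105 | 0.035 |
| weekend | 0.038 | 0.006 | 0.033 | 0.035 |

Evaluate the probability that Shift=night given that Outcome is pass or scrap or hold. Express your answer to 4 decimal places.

0.3095

P(Outcome=pass) = 0.112 + 0.044 + 0.098 + 0.038 = 0.292.
P(Outcome=scrap) = 0.090 + 0.017 + 0.105 + 0.033 = 0.245.
P(Outcome=hold) = 0.056 + 0.106 + 0.035 + 0.035 = 0.232.
P(Outcome ∈ {pass, scrap, hold}) = 0.292 + 0.245 + 0.232 = 0.769; P(Shift=night, Outcome ∈ {pass, scrap, hold}) = 0.098 + 0.105 + 0.035 = 0.238.
P(Shift=night | Outcome ∈ {pass, scrap, hold}) = 0.238/0.769 = 0.3095.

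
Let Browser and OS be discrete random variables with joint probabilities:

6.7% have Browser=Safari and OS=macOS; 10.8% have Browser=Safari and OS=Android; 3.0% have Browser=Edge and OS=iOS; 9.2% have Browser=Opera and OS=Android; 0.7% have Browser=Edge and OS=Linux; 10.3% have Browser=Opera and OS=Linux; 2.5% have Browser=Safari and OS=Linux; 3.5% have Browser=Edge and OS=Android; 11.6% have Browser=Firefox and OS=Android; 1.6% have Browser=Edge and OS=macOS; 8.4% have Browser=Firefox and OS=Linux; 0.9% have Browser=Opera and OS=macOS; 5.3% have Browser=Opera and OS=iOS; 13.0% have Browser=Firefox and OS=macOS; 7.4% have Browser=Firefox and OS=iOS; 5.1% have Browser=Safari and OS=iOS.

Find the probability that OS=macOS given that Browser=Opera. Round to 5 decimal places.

0.03502

P(Browser=Opera) = 0.009 + 0.103 + 0.053 + 0.092 = 0.257.
P(OS=macOS | Browser=Opera) = 0.009/0.257 = 0.03502.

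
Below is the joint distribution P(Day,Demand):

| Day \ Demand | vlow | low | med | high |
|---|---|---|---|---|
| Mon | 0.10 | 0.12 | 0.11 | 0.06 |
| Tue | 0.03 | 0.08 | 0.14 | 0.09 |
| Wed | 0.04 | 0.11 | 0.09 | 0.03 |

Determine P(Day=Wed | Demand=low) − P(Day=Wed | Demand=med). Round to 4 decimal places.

0.0901

P(Demand=low) = 0.12 + 0.08 + 0.11 = 0.31; P(Day=Wed | Demand=low) = 0.11/0.31 = 0.35484.
P(Demand=med) = 0.11 + 0.14 + 0.09 = 0.34; P(Day=Wed | Demand=med) = 0.09/0.34 = 0.26471.
Difference = 0.0901.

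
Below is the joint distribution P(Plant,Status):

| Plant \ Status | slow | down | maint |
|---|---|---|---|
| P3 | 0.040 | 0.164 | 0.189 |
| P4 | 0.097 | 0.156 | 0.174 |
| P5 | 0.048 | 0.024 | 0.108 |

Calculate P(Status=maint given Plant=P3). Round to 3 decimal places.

P(Plant=P3) = 0.040 + 0.164 + 0.189 = 0.393.
P(Status=maint | Plant=P3) = 0.189/0.393 = 0.481.

0.481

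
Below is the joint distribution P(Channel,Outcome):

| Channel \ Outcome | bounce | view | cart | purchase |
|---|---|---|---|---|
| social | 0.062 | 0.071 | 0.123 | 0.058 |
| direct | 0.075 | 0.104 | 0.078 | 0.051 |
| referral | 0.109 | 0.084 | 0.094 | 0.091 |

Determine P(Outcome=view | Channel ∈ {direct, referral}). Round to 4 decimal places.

0.2741

P(Channel=direct) = 0.075 + 0.104 + 0.078 + 0.051 = 0.308.
P(Channel=referral) = 0.109 + 0.084 + 0.094 + 0.091 = 0.378.
P(Channel ∈ {direct, referral}) = 0.308 + 0.378 = 0.686; P(Outcome=view, Channel ∈ {direct, referral}) = 0.104 + 0.084 = 0.188.
P(Outcome=view | Channel ∈ {direct, referral}) = 0.188/0.686 = 0.2741.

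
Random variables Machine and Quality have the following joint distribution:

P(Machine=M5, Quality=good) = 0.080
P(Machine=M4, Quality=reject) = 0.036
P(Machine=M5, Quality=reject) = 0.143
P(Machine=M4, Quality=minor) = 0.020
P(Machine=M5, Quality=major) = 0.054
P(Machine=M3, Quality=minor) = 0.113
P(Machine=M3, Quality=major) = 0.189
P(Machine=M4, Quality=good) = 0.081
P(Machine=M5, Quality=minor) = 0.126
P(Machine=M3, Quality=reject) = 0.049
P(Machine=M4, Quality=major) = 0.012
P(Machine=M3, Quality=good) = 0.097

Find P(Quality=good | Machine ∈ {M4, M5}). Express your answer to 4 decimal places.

0.2917

P(Machine=M4) = 0.081 + 0.020 + 0.012 + 0.036 = 0.149.
P(Machine=M5) = 0.080 + 0.126 + 0.054 + 0.143 = 0.403.
P(Machine ∈ {M4, M5}) = 0.149 + 0.403 = 0.552; P(Quality=good, Machine ∈ {M4, M5}) = 0.081 + 0.080 = 0.161.
P(Quality=good | Machine ∈ {M4, M5}) = 0.161/0.552 = 0.2917.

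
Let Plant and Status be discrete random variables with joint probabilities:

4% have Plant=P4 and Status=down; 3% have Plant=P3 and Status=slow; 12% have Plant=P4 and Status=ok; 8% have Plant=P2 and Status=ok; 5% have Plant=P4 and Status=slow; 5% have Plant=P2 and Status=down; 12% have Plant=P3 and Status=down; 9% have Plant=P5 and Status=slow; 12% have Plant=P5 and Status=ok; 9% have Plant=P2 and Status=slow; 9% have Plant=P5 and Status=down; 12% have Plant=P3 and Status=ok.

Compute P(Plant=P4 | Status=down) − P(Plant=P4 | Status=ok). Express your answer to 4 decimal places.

-0.1394

P(Status=down) = 0.05 + 0.12 + 0.04 + 0.09 = 0.30; P(Plant=P4 | Status=down) = 0.04/0.30 = 0.13333.
P(Status=ok) = 0.08 + 0.12 + 0.12 + 0.12 = 0.44; P(Plant=P4 | Status=ok) = 0.12/0.44 = 0.27273.
Difference = -0.1394.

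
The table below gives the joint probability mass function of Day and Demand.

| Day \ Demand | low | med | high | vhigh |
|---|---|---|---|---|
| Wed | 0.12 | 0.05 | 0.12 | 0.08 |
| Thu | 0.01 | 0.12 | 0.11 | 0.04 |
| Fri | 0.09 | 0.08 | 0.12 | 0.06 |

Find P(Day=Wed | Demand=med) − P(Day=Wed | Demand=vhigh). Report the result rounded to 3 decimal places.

-0.244

P(Demand=med) = 0.05 + 0.12 + 0.08 = 0.25; P(Day=Wed | Demand=med) = 0.05/0.25 = 0.2000.
P(Demand=vhigh) = 0.08 + 0.04 + 0.06 = 0.18; P(Day=Wed | Demand=vhigh) = 0.08/0.18 = 0.4444.
Difference = -0.244.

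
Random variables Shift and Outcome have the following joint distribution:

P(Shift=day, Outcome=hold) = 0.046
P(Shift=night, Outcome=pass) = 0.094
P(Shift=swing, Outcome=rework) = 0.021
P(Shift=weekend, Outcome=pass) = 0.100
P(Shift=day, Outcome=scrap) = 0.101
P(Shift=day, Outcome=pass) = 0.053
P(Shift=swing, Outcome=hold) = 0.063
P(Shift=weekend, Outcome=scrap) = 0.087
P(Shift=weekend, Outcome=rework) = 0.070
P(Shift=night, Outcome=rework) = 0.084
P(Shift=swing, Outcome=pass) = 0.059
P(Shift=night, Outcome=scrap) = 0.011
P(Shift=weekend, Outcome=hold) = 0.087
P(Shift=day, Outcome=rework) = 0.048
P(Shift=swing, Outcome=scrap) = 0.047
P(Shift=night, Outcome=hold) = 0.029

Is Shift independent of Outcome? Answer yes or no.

no

P(Shift=night) = 0.218 and P(Outcome=scrap) = 0.246, so their product is 0.05363, but P(Shift=night, Outcome=scrap) = 0.011. Since these differ, Shift and Outcome are not independent.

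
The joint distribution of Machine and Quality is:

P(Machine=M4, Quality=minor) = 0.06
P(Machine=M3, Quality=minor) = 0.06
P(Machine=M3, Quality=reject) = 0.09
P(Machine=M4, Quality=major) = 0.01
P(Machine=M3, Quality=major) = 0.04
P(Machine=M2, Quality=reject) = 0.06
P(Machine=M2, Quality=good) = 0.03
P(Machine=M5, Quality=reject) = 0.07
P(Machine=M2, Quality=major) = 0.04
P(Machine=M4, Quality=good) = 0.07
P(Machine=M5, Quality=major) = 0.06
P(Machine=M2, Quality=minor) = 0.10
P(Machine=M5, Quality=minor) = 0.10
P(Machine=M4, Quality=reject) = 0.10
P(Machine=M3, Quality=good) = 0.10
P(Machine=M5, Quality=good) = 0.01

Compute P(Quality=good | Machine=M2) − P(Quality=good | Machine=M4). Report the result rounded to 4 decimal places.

-0.1612

P(Machine=M2) = 0.03 + 0.10 + 0.04 + 0.06 = 0.23; P(Quality=good | Machine=M2) = 0.03/0.23 = 0.13043.
P(Machine=M4) = 0.07 + 0.06 + 0.01 + 0.10 = 0.24; P(Quality=good | Machine=M4) = 0.07/0.24 = 0.29167.
Difference = -0.1612.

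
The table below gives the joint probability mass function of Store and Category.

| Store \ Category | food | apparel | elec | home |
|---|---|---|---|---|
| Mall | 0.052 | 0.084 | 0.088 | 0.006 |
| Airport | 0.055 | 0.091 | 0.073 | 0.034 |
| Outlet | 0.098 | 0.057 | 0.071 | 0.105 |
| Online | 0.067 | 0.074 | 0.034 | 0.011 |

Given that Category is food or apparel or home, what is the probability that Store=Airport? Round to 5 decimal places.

0.24523

P(Category=food) = 0.052 + 0.055 + 0.098 + 0.067 = 0.272.
P(Category=apparel) = 0.084 + 0.091 + 0.057 + 0.074 = 0.306.
P(Category=home) = 0.006 + 0.034 + 0.105 + 0.011 = 0.156.
P(Category ∈ {food, apparel, home}) = 0.272 + 0.306 + 0.156 = 0.734; P(Store=Airport, Category ∈ {food, apparel, home}) = 0.055 + 0.091 + 0.034 = 0.180.
P(Store=Airport | Category ∈ {food, apparel, home}) = 0.180/0.734 = 0.24523.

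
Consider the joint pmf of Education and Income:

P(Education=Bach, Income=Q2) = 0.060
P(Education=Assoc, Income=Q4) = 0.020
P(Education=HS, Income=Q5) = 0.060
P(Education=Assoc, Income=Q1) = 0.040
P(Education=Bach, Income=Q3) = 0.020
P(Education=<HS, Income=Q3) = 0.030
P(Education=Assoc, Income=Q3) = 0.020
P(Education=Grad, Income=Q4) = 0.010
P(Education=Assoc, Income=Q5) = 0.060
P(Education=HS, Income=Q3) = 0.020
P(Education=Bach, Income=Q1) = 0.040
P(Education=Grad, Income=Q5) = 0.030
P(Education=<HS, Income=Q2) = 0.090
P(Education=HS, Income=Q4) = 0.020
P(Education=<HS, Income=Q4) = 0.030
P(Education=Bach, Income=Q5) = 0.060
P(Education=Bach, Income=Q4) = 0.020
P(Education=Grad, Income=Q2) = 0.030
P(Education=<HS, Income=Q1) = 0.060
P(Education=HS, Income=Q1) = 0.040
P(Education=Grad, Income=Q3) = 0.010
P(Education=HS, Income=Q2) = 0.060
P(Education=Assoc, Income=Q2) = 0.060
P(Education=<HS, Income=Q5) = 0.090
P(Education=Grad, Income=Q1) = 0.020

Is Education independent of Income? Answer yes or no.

Every cell satisfies P(Education,Income) = P(Education)·P(Income). For instance P(Education=Bach) = 0.200, P(Income=Q4) = 0.100, and 0.200×0.100 = 0.020 matches the joint entry. So Education and Income are independent.

yes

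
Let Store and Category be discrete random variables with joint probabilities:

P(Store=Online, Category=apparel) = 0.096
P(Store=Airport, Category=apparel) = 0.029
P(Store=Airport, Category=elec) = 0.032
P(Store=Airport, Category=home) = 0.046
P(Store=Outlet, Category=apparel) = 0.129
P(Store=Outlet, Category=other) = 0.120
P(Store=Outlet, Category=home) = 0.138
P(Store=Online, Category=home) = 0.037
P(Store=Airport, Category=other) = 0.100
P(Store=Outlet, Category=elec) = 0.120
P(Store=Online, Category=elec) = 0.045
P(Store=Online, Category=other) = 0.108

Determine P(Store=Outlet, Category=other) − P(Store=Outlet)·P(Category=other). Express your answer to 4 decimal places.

-0.0463

P(Store=Outlet) = 0.129 + 0.120 + 0.138 + 0.120 = 0.507.
P(Category=other) = 0.100 + 0.120 + 0.108 = 0.328.
P(Store=Outlet, Category=other) − P(Store=Outlet)P(Category=other) = 0.120 − 0.507×0.328 = -0.0463.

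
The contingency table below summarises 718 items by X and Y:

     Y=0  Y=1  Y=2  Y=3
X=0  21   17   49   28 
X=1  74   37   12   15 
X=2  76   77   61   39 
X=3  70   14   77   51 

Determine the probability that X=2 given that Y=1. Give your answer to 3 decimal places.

Total with Y=1: 17 + 37 + 77 + 14 = 145.
P(X=2 | Y=1) = 77/145 = 0.531.

0.531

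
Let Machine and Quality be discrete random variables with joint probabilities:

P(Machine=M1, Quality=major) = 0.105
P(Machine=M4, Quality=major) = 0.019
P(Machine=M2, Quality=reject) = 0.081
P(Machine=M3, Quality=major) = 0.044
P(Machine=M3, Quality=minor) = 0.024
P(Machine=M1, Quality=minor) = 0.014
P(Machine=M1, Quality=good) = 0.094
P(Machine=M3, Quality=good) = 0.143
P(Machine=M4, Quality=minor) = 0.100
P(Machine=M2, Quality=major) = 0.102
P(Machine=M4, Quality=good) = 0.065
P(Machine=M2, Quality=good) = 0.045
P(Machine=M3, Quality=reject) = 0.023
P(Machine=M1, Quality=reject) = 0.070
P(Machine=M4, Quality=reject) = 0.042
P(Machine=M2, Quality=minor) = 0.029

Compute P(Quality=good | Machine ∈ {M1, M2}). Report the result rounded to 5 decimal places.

P(Machine=M1) = 0.094 + 0.014 + 0.105 + 0.070 = 0.283.
P(Machine=M2) = 0.045 + 0.029 + 0.102 + 0.081 = 0.257.
P(Machine ∈ {M1, M2}) = 0.283 + 0.257 = 0.540; P(Quality=good, Machine ∈ {M1, M2}) = 0.094 + 0.045 = 0.139.
P(Quality=good | Machine ∈ {M1, M2}) = 0.139/0.540 = 0.25741.

0.25741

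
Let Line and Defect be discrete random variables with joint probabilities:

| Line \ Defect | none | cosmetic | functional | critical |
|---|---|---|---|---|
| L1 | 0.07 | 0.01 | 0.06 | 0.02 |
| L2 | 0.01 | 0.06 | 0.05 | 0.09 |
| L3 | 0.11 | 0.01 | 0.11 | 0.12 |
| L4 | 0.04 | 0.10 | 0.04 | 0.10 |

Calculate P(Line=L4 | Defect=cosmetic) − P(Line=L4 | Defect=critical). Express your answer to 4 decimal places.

P(Defect=cosmetic) = 0.01 + 0.06 + 0.01 + 0.10 = 0.18; P(Line=L4 | Defect=cosmetic) = 0.10/0.18 = 0.55556.
P(Defect=critical) = 0.02 + 0.09 + 0.12 + 0.10 = 0.33; P(Line=L4 | Defect=critical) = 0.10/0.33 = 0.30303.
Difference = 0.2525.

0.2525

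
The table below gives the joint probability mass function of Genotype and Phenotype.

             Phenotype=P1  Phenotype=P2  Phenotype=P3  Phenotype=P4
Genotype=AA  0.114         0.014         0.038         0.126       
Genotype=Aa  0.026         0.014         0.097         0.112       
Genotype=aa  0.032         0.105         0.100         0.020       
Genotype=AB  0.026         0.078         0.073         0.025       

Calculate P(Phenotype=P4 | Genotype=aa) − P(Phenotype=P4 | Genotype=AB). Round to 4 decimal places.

P(Genotype=aa) = 0.032 + 0.105 + 0.100 + 0.020 = 0.257; P(Phenotype=P4 | Genotype=aa) = 0.020/0.257 = 0.07782.
P(Genotype=AB) = 0.026 + 0.078 + 0.073 + 0.025 = 0.202; P(Phenotype=P4 | Genotype=AB) = 0.025/0.202 = 0.12376.
Difference = -0.0459.

-0.0459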